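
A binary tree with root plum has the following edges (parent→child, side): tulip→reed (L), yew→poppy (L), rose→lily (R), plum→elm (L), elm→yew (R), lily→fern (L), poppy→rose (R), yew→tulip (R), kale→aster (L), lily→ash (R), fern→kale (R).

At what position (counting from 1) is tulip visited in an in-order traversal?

11

In-order visits the left subtree, then the node, then the right subtree.
At plum: go left to elm.
  At elm: no left child.
  Visit elm.
  At elm: go right to yew.
    At yew: go left to poppy.
      At poppy: no left child.
      Visit poppy.
      At poppy: go right to rose.
        At rose: no left child.
        Visit rose.
        At rose: go right to lily.
          At lily: go left to fern.
            At fern: no left child.
            Visit fern.
            At fern: go right to kale.
              At kale: go left to aster.
                aster is a leaf — visit aster.
              Visit kale.
              At kale: no right child.
          Visit lily.
          At lily: go right to ash.
            ash is a leaf — visit ash.
    Visit yew.
    At yew: go right to tulip.
      At tulip: go left to reed.
        reed is a leaf — visit reed.
      Visit tulip.
      At tulip: no right child.
Visit plum.
At plum: no right child.
Full in-order sequence: elm, poppy, rose, fern, aster, kale, lily, ash, yew, reed, tulip, plum.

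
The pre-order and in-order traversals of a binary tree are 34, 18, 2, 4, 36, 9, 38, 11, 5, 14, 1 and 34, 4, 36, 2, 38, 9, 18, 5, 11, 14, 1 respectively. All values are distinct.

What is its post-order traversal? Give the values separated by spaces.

36 4 38 9 2 5 1 14 11 18 34

The first element of pre-order is the root; it splits in-order into left and right subtrees.
Root 34: left subtree has 0 nodes { }, right has 10 {4, 36, 2, 38, 9, 18, 5, 11, 14, 1}.
  Root 18: left subtree has 5 nodes {4, 36, 2, 38, 9}, right has 4 {5, 11, 14, 1}.
    Root 2: left subtree has 2 nodes {4, 36}, right has 2 {38, 9}.
      Root 4: left subtree has 0 nodes { }, right has 1 {36}.
      Root 9: left subtree has 1 node {38}, right has 0 { }.
    Root 11: left subtree has 1 node {5}, right has 2 {14, 1}.
      Root 14: left subtree has 0 nodes { }, right has 1 {1}.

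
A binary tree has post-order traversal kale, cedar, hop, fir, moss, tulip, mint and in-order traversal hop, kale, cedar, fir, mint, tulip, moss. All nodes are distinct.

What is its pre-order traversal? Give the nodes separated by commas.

mint, fir, hop, cedar, kale, tulip, moss

The last element of post-order is the root; it splits in-order into left and right subtrees.
Root mint: left subtree has 4 nodes {hop, kale, cedar, fir}, right has 2 {tulip, moss}.
  Root fir: left subtree has 3 nodes {hop, kale, cedar}, right has 0 { }.
    Root hop: left subtree has 0 nodes { }, right has 2 {kale, cedar}.
      Root cedar: left subtree has 1 node {kale}, right has 0 { }.
  Root tulip: left subtree has 0 nodes { }, right has 1 {moss}.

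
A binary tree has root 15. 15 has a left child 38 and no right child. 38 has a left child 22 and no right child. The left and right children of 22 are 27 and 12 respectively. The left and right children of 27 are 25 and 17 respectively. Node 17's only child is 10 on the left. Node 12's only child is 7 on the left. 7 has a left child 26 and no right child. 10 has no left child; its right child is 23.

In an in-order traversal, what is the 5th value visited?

17

In-order visits the left subtree, then the node, then the right subtree.
At 15: go left to 38.
  At 38: go left to 22.
    At 22: go left to 27.
      At 27: go left to 25.
        25 is a leaf — visit 25.
      Visit 27.
      At 27: go right to 17.
        At 17: go left to 10.
          At 10: no left child.
          Visit 10.
          At 10: go right to 23.
            23 is a leaf — visit 23.
        Visit 17.
        At 17: no right child.
    Visit 22.
    At 22: go right to 12.
      At 12: go left to 7.
        At 7: go left to 26.
          26 is a leaf — visit 26.
        Visit 7.
        At 7: no right child.
      Visit 12.
      At 12: no right child.
  Visit 38.
  At 38: no right child.
Visit 15.
At 15: no right child.
Full in-order sequence: 25, 27, 10, 23, 17, 22, 26, 7, 12, 38, 15.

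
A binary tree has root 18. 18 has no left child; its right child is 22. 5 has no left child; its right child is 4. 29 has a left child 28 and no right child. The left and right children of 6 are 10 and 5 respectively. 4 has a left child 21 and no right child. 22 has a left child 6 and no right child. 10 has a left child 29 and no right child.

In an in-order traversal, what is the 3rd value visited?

29

In-order visits the left subtree, then the node, then the right subtree.
At 18: no left child.
Visit 18.
At 18: go right to 22.
  At 22: go left to 6.
    At 6: go left to 10.
      At 10: go left to 29.
        At 29: go left to 28.
          28 is a leaf — visit 28.
        Visit 29.
        At 29: no right child.
      Visit 10.
      At 10: no right child.
    Visit 6.
    At 6: go right to 5.
      At 5: no left child.
      Visit 5.
      At 5: go right to 4.
        At 4: go left to 21.
          21 is a leaf — visit 21.
        Visit 4.
        At 4: no right child.
  Visit 22.
  At 22: no right child.
Full in-order sequence: 18, 28, 29, 10, 6, 5, 21, 4, 22.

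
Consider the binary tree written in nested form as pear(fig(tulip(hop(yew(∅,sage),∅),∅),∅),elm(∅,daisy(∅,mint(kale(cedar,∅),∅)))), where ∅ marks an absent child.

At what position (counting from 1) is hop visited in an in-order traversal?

In-order visits the left subtree, then the node, then the right subtree.
At pear: go left to fig.
  At fig: go left to tulip.
    At tulip: go left to hop.
      At hop: go left to yew.
        At yew: no left child.
        Visit yew.
        At yew: go right to sage.
          sage is a leaf — visit sage.
      Visit hop.
      At hop: no right child.
    Visit tulip.
    At tulip: no right child.
  Visit fig.
  At fig: no right child.
Visit pear.
At pear: go right to elm.
  At elm: no left child.
  Visit elm.
  At elm: go right to daisy.
    At daisy: no left child.
    Visit daisy.
    At daisy: go right to mint.
      At mint: go left to kale.
        At kale: go left to cedar.
          cedar is a leaf — visit cedar.
        Visit kale.
        At kale: no right child.
      Visit mint.
      At mint: no right child.
Full in-order sequence: yew, sage, hop, tulip, fig, pear, elm, daisy, cedar, kale, mint.

3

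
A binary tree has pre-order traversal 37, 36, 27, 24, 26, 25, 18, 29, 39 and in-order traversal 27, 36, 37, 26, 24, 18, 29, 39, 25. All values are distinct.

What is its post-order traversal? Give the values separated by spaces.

The first element of pre-order is the root; it splits in-order into left and right subtrees.
Root 37: left subtree has 2 nodes {27, 36}, right has 6 {26, 24, 18, 29, 39, 25}.
  Root 36: left subtree has 1 node {27}, right has 0 { }.
  Root 24: left subtree has 1 node {26}, right has 4 {18, 29, 39, 25}.
    Root 25: left subtree has 3 nodes {18, 29, 39}, right has 0 { }.
      Root 18: left subtree has 0 nodes { }, right has 2 {29, 39}.
        Root 29: left subtree has 0 nodes { }, right has 1 {39}.

27 36 26 39 29 18 25 24 37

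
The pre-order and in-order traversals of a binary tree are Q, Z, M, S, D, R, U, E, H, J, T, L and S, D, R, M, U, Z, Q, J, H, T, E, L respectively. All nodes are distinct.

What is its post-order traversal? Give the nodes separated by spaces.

The first element of pre-order is the root; it splits in-order into left and right subtrees.
Root Q: left subtree has 6 nodes {S, D, R, M, U, Z}, right has 5 {J, H, T, E, L}.
  Root Z: left subtree has 5 nodes {S, D, R, M, U}, right has 0 { }.
    Root M: left subtree has 3 nodes {S, D, R}, right has 1 {U}.
      Root S: left subtree has 0 nodes { }, right has 2 {D, R}.
        Root D: left subtree has 0 nodes { }, right has 1 {R}.
  Root E: left subtree has 3 nodes {J, H, T}, right has 1 {L}.
    Root H: left subtree has 1 node {J}, right has 1 {T}.

R D S U M Z J T H L E Q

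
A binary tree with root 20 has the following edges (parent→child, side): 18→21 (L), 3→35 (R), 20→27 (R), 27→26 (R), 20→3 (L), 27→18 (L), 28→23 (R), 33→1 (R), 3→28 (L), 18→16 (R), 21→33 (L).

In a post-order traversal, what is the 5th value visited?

1

Post-order visits the left subtree, then the right subtree, then the node.
At 20: go left to 3.
  At 3: go left to 28.
    At 28: no left child.
    At 28: go right to 23.
      23 is a leaf — visit 23.
    Visit 28.
  At 3: go right to 35.
    35 is a leaf — visit 35.
  Visit 3.
At 20: go right to 27.
  At 27: go left to 18.
    At 18: go left to 21.
      At 21: go left to 33.
        At 33: no left child.
        At 33: go right to 1.
          1 is a leaf — visit 1.
        Visit 33.
      At 21: no right child.
      Visit 21.
    At 18: go right to 16.
      16 is a leaf — visit 16.
    Visit 18.
  At 27: go right to 26.
    26 is a leaf — visit 26.
  Visit 27.
Visit 20.
Full post-order sequence: 23, 28, 35, 3, 1, 33, 21, 16, 18, 26, 27, 20.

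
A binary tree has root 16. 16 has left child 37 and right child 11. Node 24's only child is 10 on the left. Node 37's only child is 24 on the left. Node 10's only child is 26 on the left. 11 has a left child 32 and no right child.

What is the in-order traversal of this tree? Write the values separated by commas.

In-order visits the left subtree, then the node, then the right subtree.
At 16: go left to 37.
  At 37: go left to 24.
    At 24: go left to 10.
      At 10: go left to 26.
        26 is a leaf — visit 26.
      Visit 10.
      At 10: no right child.
    Visit 24.
    At 24: no right child.
  Visit 37.
  At 37: no right child.
Visit 16.
At 16: go right to 11.
  At 11: go left to 32.
    32 is a leaf — visit 32.
  Visit 11.
  At 11: no right child.

26, 10, 24, 37, 16, 32, 11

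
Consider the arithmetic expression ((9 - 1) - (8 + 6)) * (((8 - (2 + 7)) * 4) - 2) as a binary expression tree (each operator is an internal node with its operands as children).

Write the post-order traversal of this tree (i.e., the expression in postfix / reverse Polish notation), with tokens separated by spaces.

9 1 - 8 6 + - 8 2 7 + - 4 * 2 - *

Post-order on an expression tree gives postfix notation: for each operator, emit left operand, right operand, then the operator.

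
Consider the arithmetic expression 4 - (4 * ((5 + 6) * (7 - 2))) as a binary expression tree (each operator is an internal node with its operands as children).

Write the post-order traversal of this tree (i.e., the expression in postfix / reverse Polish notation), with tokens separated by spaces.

4 4 5 6 + 7 2 - * * -

Post-order on an expression tree gives postfix notation: for each operator, emit left operand, right operand, then the operator.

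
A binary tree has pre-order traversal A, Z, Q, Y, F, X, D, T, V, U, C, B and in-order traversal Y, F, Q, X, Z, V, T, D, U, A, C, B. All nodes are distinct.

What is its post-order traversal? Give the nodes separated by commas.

The first element of pre-order is the root; it splits in-order into left and right subtrees.
Root A: left subtree has 9 nodes {Y, F, Q, X, Z, V, T, D, U}, right has 2 {C, B}.
  Root Z: left subtree has 4 nodes {Y, F, Q, X}, right has 4 {V, T, D, U}.
    Root Q: left subtree has 2 nodes {Y, F}, right has 1 {X}.
      Root Y: left subtree has 0 nodes { }, right has 1 {F}.
    Root D: left subtree has 2 nodes {V, T}, right has 1 {U}.
      Root T: left subtree has 1 node {V}, right has 0 { }.
  Root C: left subtree has 0 nodes { }, right has 1 {B}.

F, Y, X, Q, V, T, U, D, Z, B, C, A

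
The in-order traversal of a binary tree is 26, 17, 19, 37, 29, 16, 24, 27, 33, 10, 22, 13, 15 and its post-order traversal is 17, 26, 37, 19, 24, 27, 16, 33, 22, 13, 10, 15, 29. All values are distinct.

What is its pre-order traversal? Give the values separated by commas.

The last element of post-order is the root; it splits in-order into left and right subtrees.
Root 29: left subtree has 4 nodes {26, 17, 19, 37}, right has 8 {16, 24, 27, 33, 10, 22, 13, 15}.
  Root 19: left subtree has 2 nodes {26, 17}, right has 1 {37}.
    Root 26: left subtree has 0 nodes { }, right has 1 {17}.
  Root 15: left subtree has 7 nodes {16, 24, 27, 33, 10, 22, 13}, right has 0 { }.
    Root 10: left subtree has 4 nodes {16, 24, 27, 33}, right has 2 {22, 13}.
      Root 33: left subtree has 3 nodes {16, 24, 27}, right has 0 { }.
        Root 16: left subtree has 0 nodes { }, right has 2 {24, 27}.
          Root 27: left subtree has 1 node {24}, right has 0 { }.
      Root 13: left subtree has 1 node {22}, right has 0 { }.

29, 19, 26, 17, 37, 15, 10, 33, 16, 27, 24, 13, 22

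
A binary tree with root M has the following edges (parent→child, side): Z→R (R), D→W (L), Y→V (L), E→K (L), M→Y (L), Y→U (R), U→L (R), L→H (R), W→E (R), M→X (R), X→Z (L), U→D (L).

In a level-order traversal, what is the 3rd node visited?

Level-order visits nodes level by level from the root, left to right within each level.
Level 0: M
Level 1: Y, X
Level 2: V, U, Z
Level 3: D, L, R
Level 4: W, H
Level 5: E
Level 6: K
Full level-order sequence: M, Y, X, V, U, Z, D, L, R, W, H, E, K.

X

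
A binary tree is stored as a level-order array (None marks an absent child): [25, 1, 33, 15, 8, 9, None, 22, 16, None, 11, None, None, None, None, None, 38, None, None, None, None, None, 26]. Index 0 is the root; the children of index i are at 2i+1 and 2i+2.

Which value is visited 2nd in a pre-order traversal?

1

Pre-order visits the node, then its left subtree, then its right subtree.
Visit 25.
At 25: go left to 1.
  Visit 1.
  At 1: go left to 15.
    Visit 15.
    At 15: go left to 22.
      Visit 22.
      At 22: no left child.
      At 22: go right to 38.
        38 is a leaf — visit 38.
    At 15: go right to 16.
      16 is a leaf — visit 16.
  At 1: go right to 8.
    Visit 8.
    At 8: no left child.
    At 8: go right to 11.
      Visit 11.
      At 11: no left child.
      At 11: go right to 26.
        26 is a leaf — visit 26.
At 25: go right to 33.
  Visit 33.
  At 33: go left to 9.
    9 is a leaf — visit 9.
  At 33: no right child.
Full pre-order sequence: 25, 1, 15, 22, 38, 16, 8, 11, 26, 33, 9.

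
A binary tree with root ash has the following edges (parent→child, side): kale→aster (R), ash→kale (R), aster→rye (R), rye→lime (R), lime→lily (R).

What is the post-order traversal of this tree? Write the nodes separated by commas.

lily, lime, rye, aster, kale, ash

Post-order visits the left subtree, then the right subtree, then the node.
At ash: no left child.
At ash: go right to kale.
  At kale: no left child.
  At kale: go right to aster.
    At aster: no left child.
    At aster: go right to rye.
      At rye: no left child.
      At rye: go right to lime.
        At lime: no left child.
        At lime: go right to lily.
          lily is a leaf — visit lily.
        Visit lime.
      Visit rye.
    Visit aster.
  Visit kale.
Visit ash.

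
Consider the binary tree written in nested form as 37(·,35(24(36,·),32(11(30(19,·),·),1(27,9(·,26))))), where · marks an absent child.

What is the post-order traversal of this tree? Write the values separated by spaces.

Post-order visits the left subtree, then the right subtree, then the node.
At 37: no left child.
At 37: go right to 35.
  At 35: go left to 24.
    At 24: go left to 36.
      36 is a leaf — visit 36.
    At 24: no right child.
    Visit 24.
  At 35: go right to 32.
    At 32: go left to 11.
      At 11: go left to 30.
        At 30: go left to 19.
          19 is a leaf — visit 19.
        At 30: no right child.
        Visit 30.
      At 11: no right child.
      Visit 11.
    At 32: go right to 1.
      At 1: go left to 27.
        27 is a leaf — visit 27.
      At 1: go right to 9.
        At 9: no left child.
        At 9: go right to 26.
          26 is a leaf — visit 26.
        Visit 9.
      Visit 1.
    Visit 32.
  Visit 35.
Visit 37.

36 24 19 30 11 27 26 9 1 32 35 37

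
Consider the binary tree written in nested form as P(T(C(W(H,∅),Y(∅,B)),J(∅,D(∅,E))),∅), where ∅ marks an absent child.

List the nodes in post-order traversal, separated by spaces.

Post-order visits the left subtree, then the right subtree, then the node.
At P: go left to T.
  At T: go left to C.
    At C: go left to W.
      At W: go left to H.
        H is a leaf — visit H.
      At W: no right child.
      Visit W.
    At C: go right to Y.
      At Y: no left child.
      At Y: go right to B.
        B is a leaf — visit B.
      Visit Y.
    Visit C.
  At T: go right to J.
    At J: no left child.
    At J: go right to D.
      At D: no left child.
      At D: go right to E.
        E is a leaf — visit E.
      Visit D.
    Visit J.
  Visit T.
At P: no right child.
Visit P.

H W B Y C E D J T P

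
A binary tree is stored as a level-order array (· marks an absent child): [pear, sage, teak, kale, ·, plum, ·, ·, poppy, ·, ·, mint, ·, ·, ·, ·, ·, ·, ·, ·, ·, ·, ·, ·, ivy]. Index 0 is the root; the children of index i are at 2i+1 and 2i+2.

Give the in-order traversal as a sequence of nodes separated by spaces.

kale poppy sage pear mint ivy plum teak

In-order visits the left subtree, then the node, then the right subtree.
At pear: go left to sage.
  At sage: go left to kale.
    At kale: no left child.
    Visit kale.
    At kale: go right to poppy.
      poppy is a leaf — visit poppy.
  Visit sage.
  At sage: no right child.
Visit pear.
At pear: go right to teak.
  At teak: go left to plum.
    At plum: go left to mint.
      At mint: no left child.
      Visit mint.
      At mint: go right to ivy.
        ivy is a leaf — visit ivy.
    Visit plum.
    At plum: no right child.
  Visit teak.
  At teak: no right child.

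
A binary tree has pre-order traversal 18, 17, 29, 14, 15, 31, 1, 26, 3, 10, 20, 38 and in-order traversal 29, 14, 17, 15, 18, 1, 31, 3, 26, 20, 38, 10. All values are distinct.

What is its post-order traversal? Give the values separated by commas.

14, 29, 15, 17, 1, 3, 38, 20, 10, 26, 31, 18

The first element of pre-order is the root; it splits in-order into left and right subtrees.
Root 18: left subtree has 4 nodes {29, 14, 17, 15}, right has 7 {1, 31, 3, 26, 20, 38, 10}.
  Root 17: left subtree has 2 nodes {29, 14}, right has 1 {15}.
    Root 29: left subtree has 0 nodes { }, right has 1 {14}.
  Root 31: left subtree has 1 node {1}, right has 5 {3, 26, 20, 38, 10}.
    Root 26: left subtree has 1 node {3}, right has 3 {20, 38, 10}.
      Root 10: left subtree has 2 nodes {20, 38}, right has 0 { }.
        Root 20: left subtree has 0 nodes { }, right has 1 {38}.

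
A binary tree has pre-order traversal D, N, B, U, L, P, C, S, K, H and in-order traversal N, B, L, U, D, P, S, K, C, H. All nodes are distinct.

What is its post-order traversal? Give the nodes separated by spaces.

The first element of pre-order is the root; it splits in-order into left and right subtrees.
Root D: left subtree has 4 nodes {N, B, L, U}, right has 5 {P, S, K, C, H}.
  Root N: left subtree has 0 nodes { }, right has 3 {B, L, U}.
    Root B: left subtree has 0 nodes { }, right has 2 {L, U}.
      Root U: left subtree has 1 node {L}, right has 0 { }.
  Root P: left subtree has 0 nodes { }, right has 4 {S, K, C, H}.
    Root C: left subtree has 2 nodes {S, K}, right has 1 {H}.
      Root S: left subtree has 0 nodes { }, right has 1 {K}.

L U B N K S H C P D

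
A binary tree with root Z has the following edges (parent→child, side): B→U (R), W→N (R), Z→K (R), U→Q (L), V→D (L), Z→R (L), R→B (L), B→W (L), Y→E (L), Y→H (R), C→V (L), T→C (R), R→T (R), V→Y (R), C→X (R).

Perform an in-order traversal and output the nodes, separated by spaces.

In-order visits the left subtree, then the node, then the right subtree.
At Z: go left to R.
  At R: go left to B.
    At B: go left to W.
      At W: no left child.
      Visit W.
      At W: go right to N.
        N is a leaf — visit N.
    Visit B.
    At B: go right to U.
      At U: go left to Q.
        Q is a leaf — visit Q.
      Visit U.
      At U: no right child.
  Visit R.
  At R: go right to T.
    At T: no left child.
    Visit T.
    At T: go right to C.
      At C: go left to V.
        At V: go left to D.
          D is a leaf — visit D.
        Visit V.
        At V: go right to Y.
          At Y: go left to E.
            E is a leaf — visit E.
          Visit Y.
          At Y: go right to H.
            H is a leaf — visit H.
      Visit C.
      At C: go right to X.
        X is a leaf — visit X.
Visit Z.
At Z: go right to K.
  K is a leaf — visit K.

W N B Q U R T D V E Y H C X Z K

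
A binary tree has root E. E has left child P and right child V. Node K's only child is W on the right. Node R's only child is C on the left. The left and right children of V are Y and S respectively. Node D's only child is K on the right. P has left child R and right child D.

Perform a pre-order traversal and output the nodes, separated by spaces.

Pre-order visits the node, then its left subtree, then its right subtree.
Visit E.
At E: go left to P.
  Visit P.
  At P: go left to R.
    Visit R.
    At R: go left to C.
      C is a leaf — visit C.
    At R: no right child.
  At P: go right to D.
    Visit D.
    At D: no left child.
    At D: go right to K.
      Visit K.
      At K: no left child.
      At K: go right to W.
        W is a leaf — visit W.
At E: go right to V.
  Visit V.
  At V: go left to Y.
    Y is a leaf — visit Y.
  At V: go right to S.
    S is a leaf — visit S.

E P R C D K W V Y S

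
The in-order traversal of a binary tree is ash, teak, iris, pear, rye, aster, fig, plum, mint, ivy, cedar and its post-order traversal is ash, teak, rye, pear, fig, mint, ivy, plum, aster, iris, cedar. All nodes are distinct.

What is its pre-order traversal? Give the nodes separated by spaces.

cedar iris teak ash aster pear rye plum fig ivy mint

The last element of post-order is the root; it splits in-order into left and right subtrees.
Root cedar: left subtree has 10 nodes {ash, teak, iris, pear, rye, aster, fig, plum, mint, ivy}, right has 0 { }.
  Root iris: left subtree has 2 nodes {ash, teak}, right has 7 {pear, rye, aster, fig, plum, mint, ivy}.
    Root teak: left subtree has 1 node {ash}, right has 0 { }.
    Root aster: left subtree has 2 nodes {pear, rye}, right has 4 {fig, plum, mint, ivy}.
      Root pear: left subtree has 0 nodes { }, right has 1 {rye}.
      Root plum: left subtree has 1 node {fig}, right has 2 {mint, ivy}.
        Root ivy: left subtree has 1 node {mint}, right has 0 { }.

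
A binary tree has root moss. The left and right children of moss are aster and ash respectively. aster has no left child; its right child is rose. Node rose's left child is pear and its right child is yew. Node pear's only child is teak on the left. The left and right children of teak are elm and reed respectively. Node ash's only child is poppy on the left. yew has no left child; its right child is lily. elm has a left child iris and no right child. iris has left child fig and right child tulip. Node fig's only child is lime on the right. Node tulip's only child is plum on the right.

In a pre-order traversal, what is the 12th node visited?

reed

Pre-order visits the node, then its left subtree, then its right subtree.
Visit moss.
At moss: go left to aster.
  Visit aster.
  At aster: no left child.
  At aster: go right to rose.
    Visit rose.
    At rose: go left to pear.
      Visit pear.
      At pear: go left to teak.
        Visit teak.
        At teak: go left to elm.
          Visit elm.
          At elm: go left to iris.
            Visit iris.
            At iris: go left to fig.
              Visit fig.
              At fig: no left child.
              At fig: go right to lime.
                lime is a leaf — visit lime.
            At iris: go right to tulip.
              Visit tulip.
              At tulip: no left child.
              At tulip: go right to plum.
                plum is a leaf — visit plum.
          At elm: no right child.
        At teak: go right to reed.
          reed is a leaf — visit reed.
      At pear: no right child.
    At rose: go right to yew.
      Visit yew.
      At yew: no left child.
      At yew: go right to lily.
        lily is a leaf — visit lily.
At moss: go right to ash.
  Visit ash.
  At ash: go left to poppy.
    poppy is a leaf — visit poppy.
  At ash: no right child.
Full pre-order sequence: moss, aster, rose, pear, teak, elm, iris, fig, lime, tulip, plum, reed, yew, lily, ash, poppy.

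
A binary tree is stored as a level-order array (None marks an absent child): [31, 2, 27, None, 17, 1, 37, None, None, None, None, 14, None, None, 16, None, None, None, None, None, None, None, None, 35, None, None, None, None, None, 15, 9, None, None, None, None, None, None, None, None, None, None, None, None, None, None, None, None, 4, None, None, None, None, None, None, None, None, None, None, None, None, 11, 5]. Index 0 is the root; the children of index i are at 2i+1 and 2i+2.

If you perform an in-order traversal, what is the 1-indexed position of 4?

4

In-order visits the left subtree, then the node, then the right subtree.
At 31: go left to 2.
  At 2: no left child.
  Visit 2.
  At 2: go right to 17.
    17 is a leaf — visit 17.
Visit 31.
At 31: go right to 27.
  At 27: go left to 1.
    At 1: go left to 14.
      At 14: go left to 35.
        At 35: go left to 4.
          4 is a leaf — visit 4.
        Visit 35.
        At 35: no right child.
      Visit 14.
      At 14: no right child.
    Visit 1.
    At 1: no right child.
  Visit 27.
  At 27: go right to 37.
    At 37: no left child.
    Visit 37.
    At 37: go right to 16.
      At 16: go left to 15.
        At 15: no left child.
        Visit 15.
        At 15: go right to 11.
          11 is a leaf — visit 11.
      Visit 16.
      At 16: go right to 9.
        At 9: go left to 5.
          5 is a leaf — visit 5.
        Visit 9.
        At 9: no right child.
Full in-order sequence: 2, 17, 31, 4, 35, 14, 1, 27, 37, 15, 11, 16, 5, 9.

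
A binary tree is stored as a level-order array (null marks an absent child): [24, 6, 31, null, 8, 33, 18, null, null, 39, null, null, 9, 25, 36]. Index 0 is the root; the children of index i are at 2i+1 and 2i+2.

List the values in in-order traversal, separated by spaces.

In-order visits the left subtree, then the node, then the right subtree.
At 24: go left to 6.
  At 6: no left child.
  Visit 6.
  At 6: go right to 8.
    At 8: go left to 39.
      39 is a leaf — visit 39.
    Visit 8.
    At 8: no right child.
Visit 24.
At 24: go right to 31.
  At 31: go left to 33.
    At 33: no left child.
    Visit 33.
    At 33: go right to 9.
      9 is a leaf — visit 9.
  Visit 31.
  At 31: go right to 18.
    At 18: go left to 25.
      25 is a leaf — visit 25.
    Visit 18.
    At 18: go right to 36.
      36 is a leaf — visit 36.

6 39 8 24 33 9 31 25 18 36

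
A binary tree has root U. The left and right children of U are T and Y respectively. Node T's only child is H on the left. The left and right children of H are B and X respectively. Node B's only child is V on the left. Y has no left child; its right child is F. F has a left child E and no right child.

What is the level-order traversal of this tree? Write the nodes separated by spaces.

Level-order visits nodes level by level from the root, left to right within each level.
Level 0: U
Level 1: T, Y
Level 2: H, F
Level 3: B, X, E
Level 4: V

U T Y H F B X E V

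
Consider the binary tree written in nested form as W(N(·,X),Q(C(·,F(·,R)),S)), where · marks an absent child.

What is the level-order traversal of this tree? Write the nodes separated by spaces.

W N Q X C S F R

Level-order visits nodes level by level from the root, left to right within each level.
Level 0: W
Level 1: N, Q
Level 2: X, C, S
Level 3: F
Level 4: R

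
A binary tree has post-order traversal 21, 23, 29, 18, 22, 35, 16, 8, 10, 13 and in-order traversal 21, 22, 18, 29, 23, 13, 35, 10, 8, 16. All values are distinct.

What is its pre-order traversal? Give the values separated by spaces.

The last element of post-order is the root; it splits in-order into left and right subtrees.
Root 13: left subtree has 5 nodes {21, 22, 18, 29, 23}, right has 4 {35, 10, 8, 16}.
  Root 22: left subtree has 1 node {21}, right has 3 {18, 29, 23}.
    Root 18: left subtree has 0 nodes { }, right has 2 {29, 23}.
      Root 29: left subtree has 0 nodes { }, right has 1 {23}.
  Root 10: left subtree has 1 node {35}, right has 2 {8, 16}.
    Root 8: left subtree has 0 nodes { }, right has 1 {16}.

13 22 21 18 29 23 10 35 8 16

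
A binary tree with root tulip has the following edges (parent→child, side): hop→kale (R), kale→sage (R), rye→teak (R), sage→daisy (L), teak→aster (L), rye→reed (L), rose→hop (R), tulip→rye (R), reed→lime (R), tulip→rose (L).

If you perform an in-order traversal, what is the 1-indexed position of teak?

11

In-order visits the left subtree, then the node, then the right subtree.
At tulip: go left to rose.
  At rose: no left child.
  Visit rose.
  At rose: go right to hop.
    At hop: no left child.
    Visit hop.
    At hop: go right to kale.
      At kale: no left child.
      Visit kale.
      At kale: go right to sage.
        At sage: go left to daisy.
          daisy is a leaf — visit daisy.
        Visit sage.
        At sage: no right child.
Visit tulip.
At tulip: go right to rye.
  At rye: go left to reed.
    At reed: no left child.
    Visit reed.
    At reed: go right to lime.
      lime is a leaf — visit lime.
  Visit rye.
  At rye: go right to teak.
    At teak: go left to aster.
      aster is a leaf — visit aster.
    Visit teak.
    At teak: no right child.
Full in-order sequence: rose, hop, kale, daisy, sage, tulip, reed, lime, rye, aster, teak.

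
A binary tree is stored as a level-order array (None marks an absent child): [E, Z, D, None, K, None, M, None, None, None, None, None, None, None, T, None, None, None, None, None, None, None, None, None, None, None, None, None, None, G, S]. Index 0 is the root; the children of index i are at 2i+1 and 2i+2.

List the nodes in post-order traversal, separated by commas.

Post-order visits the left subtree, then the right subtree, then the node.
At E: go left to Z.
  At Z: no left child.
  At Z: go right to K.
    K is a leaf — visit K.
  Visit Z.
At E: go right to D.
  At D: no left child.
  At D: go right to M.
    At M: no left child.
    At M: go right to T.
      At T: go left to G.
        G is a leaf — visit G.
      At T: go right to S.
        S is a leaf — visit S.
      Visit T.
    Visit M.
  Visit D.
Visit E.

K, Z, G, S, T, M, D, E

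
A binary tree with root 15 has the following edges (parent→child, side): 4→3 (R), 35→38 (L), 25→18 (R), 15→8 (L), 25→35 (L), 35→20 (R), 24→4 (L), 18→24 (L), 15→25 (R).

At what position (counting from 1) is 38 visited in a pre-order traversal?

5

Pre-order visits the node, then its left subtree, then its right subtree.
Visit 15.
At 15: go left to 8.
  8 is a leaf — visit 8.
At 15: go right to 25.
  Visit 25.
  At 25: go left to 35.
    Visit 35.
    At 35: go left to 38.
      38 is a leaf — visit 38.
    At 35: go right to 20.
      20 is a leaf — visit 20.
  At 25: go right to 18.
    Visit 18.
    At 18: go left to 24.
      Visit 24.
      At 24: go left to 4.
        Visit 4.
        At 4: no left child.
        At 4: go right to 3.
          3 is a leaf — visit 3.
      At 24: no right child.
    At 18: no right child.
Full pre-order sequence: 15, 8, 25, 35, 38, 20, 18, 24, 4, 3.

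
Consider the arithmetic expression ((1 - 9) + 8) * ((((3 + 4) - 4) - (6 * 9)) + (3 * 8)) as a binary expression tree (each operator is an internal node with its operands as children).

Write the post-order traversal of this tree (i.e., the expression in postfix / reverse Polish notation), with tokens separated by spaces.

1 9 - 8 + 3 4 + 4 - 6 9 * - 3 8 * + *

Post-order on an expression tree gives postfix notation: for each operator, emit left operand, right operand, then the operator.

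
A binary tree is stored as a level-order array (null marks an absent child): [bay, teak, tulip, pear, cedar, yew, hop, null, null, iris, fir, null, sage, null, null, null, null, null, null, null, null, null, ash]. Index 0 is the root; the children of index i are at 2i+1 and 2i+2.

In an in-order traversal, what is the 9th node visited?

sage

In-order visits the left subtree, then the node, then the right subtree.
At bay: go left to teak.
  At teak: go left to pear.
    pear is a leaf — visit pear.
  Visit teak.
  At teak: go right to cedar.
    At cedar: go left to iris.
      iris is a leaf — visit iris.
    Visit cedar.
    At cedar: go right to fir.
      At fir: no left child.
      Visit fir.
      At fir: go right to ash.
        ash is a leaf — visit ash.
Visit bay.
At bay: go right to tulip.
  At tulip: go left to yew.
    At yew: no left child.
    Visit yew.
    At yew: go right to sage.
      sage is a leaf — visit sage.
  Visit tulip.
  At tulip: go right to hop.
    hop is a leaf — visit hop.
Full in-order sequence: pear, teak, iris, cedar, fir, ash, bay, yew, sage, tulip, hop.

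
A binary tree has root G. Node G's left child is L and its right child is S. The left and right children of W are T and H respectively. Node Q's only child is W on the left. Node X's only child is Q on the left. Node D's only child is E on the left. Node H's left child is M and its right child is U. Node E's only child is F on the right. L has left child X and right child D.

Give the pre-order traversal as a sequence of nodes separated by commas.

Pre-order visits the node, then its left subtree, then its right subtree.
Visit G.
At G: go left to L.
  Visit L.
  At L: go left to X.
    Visit X.
    At X: go left to Q.
      Visit Q.
      At Q: go left to W.
        Visit W.
        At W: go left to T.
          T is a leaf — visit T.
        At W: go right to H.
          Visit H.
          At H: go left to M.
            M is a leaf — visit M.
          At H: go right to U.
            U is a leaf — visit U.
      At Q: no right child.
    At X: no right child.
  At L: go right to D.
    Visit D.
    At D: go left to E.
      Visit E.
      At E: no left child.
      At E: go right to F.
        F is a leaf — visit F.
    At D: no right child.
At G: go right to S.
  S is a leaf — visit S.

G, L, X, Q, W, T, H, M, U, D, E, F, S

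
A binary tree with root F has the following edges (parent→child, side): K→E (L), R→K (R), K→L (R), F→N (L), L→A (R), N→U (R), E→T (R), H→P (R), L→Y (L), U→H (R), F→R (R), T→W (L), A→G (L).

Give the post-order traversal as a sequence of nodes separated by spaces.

P H U N W T E Y G A L K R F

Post-order visits the left subtree, then the right subtree, then the node.
At F: go left to N.
  At N: no left child.
  At N: go right to U.
    At U: no left child.
    At U: go right to H.
      At H: no left child.
      At H: go right to P.
        P is a leaf — visit P.
      Visit H.
    Visit U.
  Visit N.
At F: go right to R.
  At R: no left child.
  At R: go right to K.
    At K: go left to E.
      At E: no left child.
      At E: go right to T.
        At T: go left to W.
          W is a leaf — visit W.
        At T: no right child.
        Visit T.
      Visit E.
    At K: go right to L.
      At L: go left to Y.
        Y is a leaf — visit Y.
      At L: go right to A.
        At A: go left to G.
          G is a leaf — visit G.
        At A: no right child.
        Visit A.
      Visit L.
    Visit K.
  Visit R.
Visit F.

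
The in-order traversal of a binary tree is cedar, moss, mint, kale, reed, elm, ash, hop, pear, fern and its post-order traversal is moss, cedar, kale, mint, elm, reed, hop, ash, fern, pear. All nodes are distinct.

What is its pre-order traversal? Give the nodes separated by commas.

The last element of post-order is the root; it splits in-order into left and right subtrees.
Root pear: left subtree has 8 nodes {cedar, moss, mint, kale, reed, elm, ash, hop}, right has 1 {fern}.
  Root ash: left subtree has 6 nodes {cedar, moss, mint, kale, reed, elm}, right has 1 {hop}.
    Root reed: left subtree has 4 nodes {cedar, moss, mint, kale}, right has 1 {elm}.
      Root mint: left subtree has 2 nodes {cedar, moss}, right has 1 {kale}.
        Root cedar: left subtree has 0 nodes { }, right has 1 {moss}.

pear, ash, reed, mint, cedar, moss, kale, elm, hop, fern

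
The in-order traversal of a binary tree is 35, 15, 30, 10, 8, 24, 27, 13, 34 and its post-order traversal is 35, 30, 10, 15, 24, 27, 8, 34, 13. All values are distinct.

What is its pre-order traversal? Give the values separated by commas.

The last element of post-order is the root; it splits in-order into left and right subtrees.
Root 13: left subtree has 7 nodes {35, 15, 30, 10, 8, 24, 27}, right has 1 {34}.
  Root 8: left subtree has 4 nodes {35, 15, 30, 10}, right has 2 {24, 27}.
    Root 15: left subtree has 1 node {35}, right has 2 {30, 10}.
      Root 10: left subtree has 1 node {30}, right has 0 { }.
    Root 27: left subtree has 1 node {24}, right has 0 { }.

13, 8, 15, 35, 10, 30, 27, 24, 34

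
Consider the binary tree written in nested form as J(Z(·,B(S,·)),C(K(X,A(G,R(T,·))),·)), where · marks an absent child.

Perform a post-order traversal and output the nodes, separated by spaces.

S B Z X G T R A K C J

Post-order visits the left subtree, then the right subtree, then the node.
At J: go left to Z.
  At Z: no left child.
  At Z: go right to B.
    At B: go left to S.
      S is a leaf — visit S.
    At B: no right child.
    Visit B.
  Visit Z.
At J: go right to C.
  At C: go left to K.
    At K: go left to X.
      X is a leaf — visit X.
    At K: go right to A.
      At A: go left to G.
        G is a leaf — visit G.
      At A: go right to R.
        At R: go left to T.
          T is a leaf — visit T.
        At R: no right child.
        Visit R.
      Visit A.
    Visit K.
  At C: no right child.
  Visit C.
Visit J.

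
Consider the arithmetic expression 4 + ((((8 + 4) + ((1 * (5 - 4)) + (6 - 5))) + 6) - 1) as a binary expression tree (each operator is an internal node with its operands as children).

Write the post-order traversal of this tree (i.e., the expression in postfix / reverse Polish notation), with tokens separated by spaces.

4 8 4 + 1 5 4 - * 6 5 - + + 6 + 1 - +

Post-order on an expression tree gives postfix notation: for each operator, emit left operand, right operand, then the operator.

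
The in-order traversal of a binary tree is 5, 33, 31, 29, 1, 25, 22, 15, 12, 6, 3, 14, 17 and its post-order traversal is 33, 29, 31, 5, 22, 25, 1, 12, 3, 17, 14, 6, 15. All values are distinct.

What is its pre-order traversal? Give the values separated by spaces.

The last element of post-order is the root; it splits in-order into left and right subtrees.
Root 15: left subtree has 7 nodes {5, 33, 31, 29, 1, 25, 22}, right has 5 {12, 6, 3, 14, 17}.
  Root 1: left subtree has 4 nodes {5, 33, 31, 29}, right has 2 {25, 22}.
    Root 5: left subtree has 0 nodes { }, right has 3 {33, 31, 29}.
      Root 31: left subtree has 1 node {33}, right has 1 {29}.
    Root 25: left subtree has 0 nodes { }, right has 1 {22}.
  Root 6: left subtree has 1 node {12}, right has 3 {3, 14, 17}.
    Root 14: left subtree has 1 node {3}, right has 1 {17}.

15 1 5 31 33 29 25 22 6 12 14 3 17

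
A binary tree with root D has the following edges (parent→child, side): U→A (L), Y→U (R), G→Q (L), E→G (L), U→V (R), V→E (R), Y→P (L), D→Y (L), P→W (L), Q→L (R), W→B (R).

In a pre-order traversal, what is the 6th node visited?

Pre-order visits the node, then its left subtree, then its right subtree.
Visit D.
At D: go left to Y.
  Visit Y.
  At Y: go left to P.
    Visit P.
    At P: go left to W.
      Visit W.
      At W: no left child.
      At W: go right to B.
        B is a leaf — visit B.
    At P: no right child.
  At Y: go right to U.
    Visit U.
    At U: go left to A.
      A is a leaf — visit A.
    At U: go right to V.
      Visit V.
      At V: no left child.
      At V: go right to E.
        Visit E.
        At E: go left to G.
          Visit G.
          At G: go left to Q.
            Visit Q.
            At Q: no left child.
            At Q: go right to L.
              L is a leaf — visit L.
          At G: no right child.
        At E: no right child.
At D: no right child.
Full pre-order sequence: D, Y, P, W, B, U, A, V, E, G, Q, L.

U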